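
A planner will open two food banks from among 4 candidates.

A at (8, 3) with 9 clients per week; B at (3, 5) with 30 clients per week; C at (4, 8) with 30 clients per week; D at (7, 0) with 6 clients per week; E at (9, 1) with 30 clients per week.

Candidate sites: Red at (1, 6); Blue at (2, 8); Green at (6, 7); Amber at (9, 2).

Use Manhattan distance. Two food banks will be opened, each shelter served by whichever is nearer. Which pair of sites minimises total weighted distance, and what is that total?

{Blue, Amber}, total 252

Evaluate every pair (each demand assigned to the nearer of the two):
  {Blue, Amber}: total = 252
  {Red, Amber}: total = 312
  {Green, Amber}: total = 312
  {Red, Green}: total = 552
  {Blue, Green}: total = 552
  {Red, Blue}: total = 702
Best pair: {Blue, Amber} with total 252.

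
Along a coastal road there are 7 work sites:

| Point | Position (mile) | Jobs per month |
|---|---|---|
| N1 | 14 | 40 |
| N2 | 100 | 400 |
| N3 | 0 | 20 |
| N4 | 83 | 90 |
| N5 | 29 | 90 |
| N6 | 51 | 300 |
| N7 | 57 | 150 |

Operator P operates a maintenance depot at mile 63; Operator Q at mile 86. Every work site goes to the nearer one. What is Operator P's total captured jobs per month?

600

The indifferent point is the midpoint (63+86)/2 = 74.5; work sites left of it (closer to Operator P at 63) go to Operator P, those right go to Operator Q.
  N3 at 0 (w=20) → Operator P
  N1 at 14 (w=40) → Operator P
  N5 at 29 (w=90) → Operator P
  N6 at 51 (w=300) → Operator P
  N7 at 57 (w=150) → Operator P
  N4 at 83 (w=90) → Operator Q
  N2 at 100 (w=400) → Operator Q
Operator P captures 600; Operator Q captures 490.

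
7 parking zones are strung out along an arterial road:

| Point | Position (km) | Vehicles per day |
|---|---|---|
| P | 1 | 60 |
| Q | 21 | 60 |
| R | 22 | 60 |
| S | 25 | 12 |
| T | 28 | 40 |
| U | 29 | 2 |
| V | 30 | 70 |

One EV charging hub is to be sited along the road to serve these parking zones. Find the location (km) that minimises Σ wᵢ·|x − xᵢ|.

x = 22

For a sum of weighted absolute distances on a line, the optimum is the weighted median (not the mean). Total weight W = 304; half-weight = 152.
Sort by position and accumulate weight:
  km 1 (P, w=60) → cum 60
  km 21 (Q, w=60) → cum 120
  km 22 (R, w=60) → cum 180  ≥ 152 → median here
  km 25 (S, w=12) → cum 192
  km 28 (T, w=40) → cum 232
  km 29 (U, w=2) → cum 234
  km 30 (V, w=70) → cum 304
Optimal location: km 22.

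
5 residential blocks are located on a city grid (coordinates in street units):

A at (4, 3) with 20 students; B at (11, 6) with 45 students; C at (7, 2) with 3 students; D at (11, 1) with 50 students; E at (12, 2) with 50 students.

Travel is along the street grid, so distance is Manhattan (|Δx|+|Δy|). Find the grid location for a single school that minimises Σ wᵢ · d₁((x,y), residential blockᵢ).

(11, 2)

Manhattan distance separates: Σwᵢ(|x−xᵢ|+|y−yᵢ|) = Σwᵢ|x−xᵢ| + Σwᵢ|y−yᵢ|, so x and y are optimised independently as 1-D weighted medians.
Total weight W = 168; half = 84.
x-coordinate, sorted with cumulative weight:
  x=4 (A, w=20) cum 20
  x=7 (C, w=3) cum 23
  x=11 (B, w=45) cum 68
  x=11 (D, w=50) cum 118  ← median
  x=12 (E, w=50) cum 168
⇒ x* = 11
y-coordinate, sorted with cumulative weight:
  y=1 (D, w=50) cum 50
  y=2 (C, w=3) cum 53
  y=2 (E, w=50) cum 103  ← median
  y=3 (A, w=20) cum 123
  y=6 (B, w=45) cum 168
⇒ y* = 2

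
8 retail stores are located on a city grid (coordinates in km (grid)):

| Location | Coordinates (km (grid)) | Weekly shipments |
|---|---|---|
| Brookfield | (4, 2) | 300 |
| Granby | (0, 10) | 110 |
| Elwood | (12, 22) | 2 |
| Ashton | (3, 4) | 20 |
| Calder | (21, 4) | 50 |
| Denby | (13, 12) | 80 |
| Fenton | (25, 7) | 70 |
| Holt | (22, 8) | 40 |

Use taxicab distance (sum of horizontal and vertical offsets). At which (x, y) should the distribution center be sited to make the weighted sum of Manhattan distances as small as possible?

Manhattan distance separates: Σwᵢ(|x−xᵢ|+|y−yᵢ|) = Σwᵢ|x−xᵢ| + Σwᵢ|y−yᵢ|, so x and y are optimised independently as 1-D weighted medians.
Total weight W = 672; half = 336.
x-coordinate, sorted with cumulative weight:
  x=0 (Granby, w=110) cum 110
  x=3 (Ashton, w=20) cum 130
  x=4 (Brookfield, w=300) cum 430  ← median
  x=12 (Elwood, w=2) cum 432
  x=13 (Denby, w=80) cum 512
  x=21 (Calder, w=50) cum 562
  x=22 (Holt, w=40) cum 602
  x=25 (Fenton, w=70) cum 672
⇒ x* = 4
y-coordinate, sorted with cumulative weight:
  y=2 (Brookfield, w=300) cum 300
  y=4 (Ashton, w=20) cum 320
  y=4 (Calder, w=50) cum 370  ← median
  y=7 (Fenton, w=70) cum 440
  y=8 (Holt, w=40) cum 480
  y=10 (Granby, w=110) cum 590
  y=12 (Denby, w=80) cum 670
  y=22 (Elwood, w=2) cum 672
⇒ y* = 4

(4, 4)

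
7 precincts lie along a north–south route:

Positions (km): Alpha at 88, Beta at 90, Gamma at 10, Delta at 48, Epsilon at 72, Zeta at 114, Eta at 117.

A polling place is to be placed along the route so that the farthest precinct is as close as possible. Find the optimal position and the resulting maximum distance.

The 1-center on a line is the midpoint of the two extreme points: leftmost at 10, rightmost at 117.
Optimal location = (10 + 117)/2 = 63.5; maximum distance = (117 − 10)/2 = 53.5.

location 63.5, max distance 53.5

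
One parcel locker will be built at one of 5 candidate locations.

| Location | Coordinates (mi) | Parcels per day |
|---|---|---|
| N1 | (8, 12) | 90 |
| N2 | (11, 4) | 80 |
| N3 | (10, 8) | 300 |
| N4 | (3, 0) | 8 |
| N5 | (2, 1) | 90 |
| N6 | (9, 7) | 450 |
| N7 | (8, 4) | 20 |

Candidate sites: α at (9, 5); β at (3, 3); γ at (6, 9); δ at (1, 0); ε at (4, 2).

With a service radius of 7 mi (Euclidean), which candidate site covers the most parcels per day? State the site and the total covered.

Coverage radius r = 7 mi; a point is covered iff (Δx)²+(Δy)² ≤ 7² = 49.
  α (9, 5): covers {N2, N3, N6, N7} → 850
  β (3, 3): covers {N4, N5, N7} → 118
  γ (6, 9): covers {N1, N3, N6, N7} → 860
  δ (1, 0): covers {N4, N5} → 98
  ε (4, 2): covers {N4, N5, N7} → 118
Maximum coverage at γ: 860 parcels per day.

γ, covering 860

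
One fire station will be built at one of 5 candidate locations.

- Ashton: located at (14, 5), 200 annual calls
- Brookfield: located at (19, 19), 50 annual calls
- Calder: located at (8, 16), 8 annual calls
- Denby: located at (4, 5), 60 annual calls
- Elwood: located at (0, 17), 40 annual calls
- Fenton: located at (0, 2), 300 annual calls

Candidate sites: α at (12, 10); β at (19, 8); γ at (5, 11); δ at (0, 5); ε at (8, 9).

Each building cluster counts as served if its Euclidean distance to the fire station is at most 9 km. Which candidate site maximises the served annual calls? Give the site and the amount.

Coverage radius r = 9 km; a point is covered iff (Δx)²+(Δy)² ≤ 9² = 81.
  α (12, 10): covers {Ashton, Calder} → 208
  β (19, 8): covers {Ashton} → 200
  γ (5, 11): covers {Calder, Denby, Elwood} → 108
  δ (0, 5): covers {Denby, Fenton} → 360
  ε (8, 9): covers {Ashton, Calder, Denby} → 268
Maximum coverage at δ: 360 annual calls.

δ, covering 360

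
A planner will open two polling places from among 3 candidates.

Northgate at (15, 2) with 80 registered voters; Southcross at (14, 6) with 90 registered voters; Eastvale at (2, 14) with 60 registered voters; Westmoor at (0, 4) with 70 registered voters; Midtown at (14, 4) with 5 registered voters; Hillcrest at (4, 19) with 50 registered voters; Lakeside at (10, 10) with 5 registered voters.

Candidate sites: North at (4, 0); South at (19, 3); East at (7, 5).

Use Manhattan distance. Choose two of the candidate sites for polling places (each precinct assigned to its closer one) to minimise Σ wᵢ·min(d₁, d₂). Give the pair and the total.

Evaluate every pair (each demand assigned to the nearer of the two):
  {South, East}: total = 3440
  {North, South}: total = 3700
  {North, East}: total = 3930
Best pair: {South, East} with total 3440.

{South, East}, total 3440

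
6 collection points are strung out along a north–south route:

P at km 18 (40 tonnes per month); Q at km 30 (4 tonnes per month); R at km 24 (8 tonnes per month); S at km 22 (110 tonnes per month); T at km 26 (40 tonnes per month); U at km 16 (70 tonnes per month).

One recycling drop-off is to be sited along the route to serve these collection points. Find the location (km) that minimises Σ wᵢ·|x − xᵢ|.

For a sum of weighted absolute distances on a line, the optimum is the weighted median (not the mean). Total weight W = 272; half-weight = 136.
Sort by position and accumulate weight:
  km 16 (U, w=70) → cum 70
  km 18 (P, w=40) → cum 110
  km 22 (S, w=110) → cum 220  ≥ 136 → median here
  km 24 (R, w=8) → cum 228
  km 26 (T, w=40) → cum 268
  km 30 (Q, w=4) → cum 272
Optimal location: km 22.

x = 22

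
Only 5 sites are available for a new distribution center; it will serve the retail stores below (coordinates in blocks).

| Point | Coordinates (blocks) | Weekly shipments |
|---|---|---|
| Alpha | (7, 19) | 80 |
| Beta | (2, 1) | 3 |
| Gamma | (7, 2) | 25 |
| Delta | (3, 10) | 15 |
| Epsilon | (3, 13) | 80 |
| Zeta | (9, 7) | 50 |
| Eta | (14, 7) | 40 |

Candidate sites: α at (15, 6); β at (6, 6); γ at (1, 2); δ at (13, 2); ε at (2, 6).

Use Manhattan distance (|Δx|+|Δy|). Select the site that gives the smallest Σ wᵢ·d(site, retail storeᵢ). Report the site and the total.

β, total 2737 blocks

Total weighted distance at each candidate:
  α (15, 6): total = 4224
  β (6, 6): total = 2737
  γ (1, 2): total = 4556
  δ (13, 2): total = 4666
  ε (2, 6): total = 3315
Minimum is at β with total 2737 blocks.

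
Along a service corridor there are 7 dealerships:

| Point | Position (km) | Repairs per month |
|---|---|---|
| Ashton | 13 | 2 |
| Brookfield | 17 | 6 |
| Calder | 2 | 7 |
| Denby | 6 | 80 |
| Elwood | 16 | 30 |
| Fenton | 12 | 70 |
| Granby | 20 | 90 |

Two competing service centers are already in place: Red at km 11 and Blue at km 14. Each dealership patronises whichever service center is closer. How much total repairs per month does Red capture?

157

The indifferent point is the midpoint (11+14)/2 = 12.5; dealerships left of it (closer to Red at 11) go to Red, those right go to Blue.
  Calder at 2 (w=7) → Red
  Denby at 6 (w=80) → Red
  Fenton at 12 (w=70) → Red
  Ashton at 13 (w=2) → Blue
  Elwood at 16 (w=30) → Blue
  Brookfield at 17 (w=6) → Blue
  Granby at 20 (w=90) → Blue
Red captures 157; Blue captures 128.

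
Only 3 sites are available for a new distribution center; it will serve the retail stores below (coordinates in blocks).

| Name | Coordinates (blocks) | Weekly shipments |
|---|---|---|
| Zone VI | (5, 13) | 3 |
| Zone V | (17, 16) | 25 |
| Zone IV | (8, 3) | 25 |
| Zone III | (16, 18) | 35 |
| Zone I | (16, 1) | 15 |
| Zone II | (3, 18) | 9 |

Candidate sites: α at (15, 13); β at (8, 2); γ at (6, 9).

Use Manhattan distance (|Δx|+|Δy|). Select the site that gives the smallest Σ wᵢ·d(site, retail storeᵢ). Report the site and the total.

α, total 1138 blocks

Total weighted distance at each candidate:
  α (15, 13): total = 1138
  β (8, 2): total = 1806
  γ (6, 9): total = 1708
Minimum is at α with total 1138 blocks.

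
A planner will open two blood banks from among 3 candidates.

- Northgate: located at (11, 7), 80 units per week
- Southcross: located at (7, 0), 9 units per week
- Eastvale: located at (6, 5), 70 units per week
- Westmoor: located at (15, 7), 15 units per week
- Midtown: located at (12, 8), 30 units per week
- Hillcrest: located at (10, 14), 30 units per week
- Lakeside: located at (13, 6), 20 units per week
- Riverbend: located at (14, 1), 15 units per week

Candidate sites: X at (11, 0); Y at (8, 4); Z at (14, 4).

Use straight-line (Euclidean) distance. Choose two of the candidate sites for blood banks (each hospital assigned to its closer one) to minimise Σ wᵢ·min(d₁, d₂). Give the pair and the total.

{Y, Z}, total 1110.3

Evaluate every pair (each demand assigned to the nearer of the two):
  {Y, Z}: total = 1110.3
  {X, Y}: total = 1277.0
  {X, Z}: total = 1464.8
Best pair: {Y, Z} with total 1110.3.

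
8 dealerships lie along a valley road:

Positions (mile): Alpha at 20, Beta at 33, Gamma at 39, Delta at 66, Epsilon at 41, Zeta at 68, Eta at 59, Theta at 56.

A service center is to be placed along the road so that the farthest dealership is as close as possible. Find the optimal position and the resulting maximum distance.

The 1-center on a line is the midpoint of the two extreme points: leftmost at 20, rightmost at 68.
Optimal location = (20 + 68)/2 = 44; maximum distance = (68 − 20)/2 = 24.

location 44, max distance 24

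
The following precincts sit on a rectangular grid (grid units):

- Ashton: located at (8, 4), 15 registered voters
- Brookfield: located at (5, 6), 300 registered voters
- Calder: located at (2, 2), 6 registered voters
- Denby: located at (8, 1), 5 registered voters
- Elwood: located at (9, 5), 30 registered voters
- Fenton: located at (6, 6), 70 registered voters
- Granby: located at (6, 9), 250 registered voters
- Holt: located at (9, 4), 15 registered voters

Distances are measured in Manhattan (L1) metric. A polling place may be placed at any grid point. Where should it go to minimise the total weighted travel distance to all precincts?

Manhattan distance separates: Σwᵢ(|x−xᵢ|+|y−yᵢ|) = Σwᵢ|x−xᵢ| + Σwᵢ|y−yᵢ|, so x and y are optimised independently as 1-D weighted medians.
Total weight W = 691; half = 345.5.
x-coordinate, sorted with cumulative weight:
  x=2 (Calder, w=6) cum 6
  x=5 (Brookfield, w=300) cum 306
  x=6 (Fenton, w=70) cum 376  ← median
  x=6 (Granby, w=250) cum 626
  x=8 (Ashton, w=15) cum 641
  x=8 (Denby, w=5) cum 646
  x=9 (Elwood, w=30) cum 676
  x=9 (Holt, w=15) cum 691
⇒ x* = 6
y-coordinate, sorted with cumulative weight:
  y=1 (Denby, w=5) cum 5
  y=2 (Calder, w=6) cum 11
  y=4 (Ashton, w=15) cum 26
  y=4 (Holt, w=15) cum 41
  y=5 (Elwood, w=30) cum 71
  y=6 (Brookfield, w=300) cum 371  ← median
  y=6 (Fenton, w=70) cum 441
  y=9 (Granby, w=250) cum 691
⇒ y* = 6

(6, 6)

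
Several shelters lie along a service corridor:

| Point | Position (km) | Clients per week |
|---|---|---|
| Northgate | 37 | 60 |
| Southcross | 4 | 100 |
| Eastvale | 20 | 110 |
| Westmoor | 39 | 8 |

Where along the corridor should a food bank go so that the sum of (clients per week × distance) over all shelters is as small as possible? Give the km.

x = 20

For a sum of weighted absolute distances on a line, the optimum is the weighted median (not the mean). Total weight W = 278; half-weight = 139.
Sort by position and accumulate weight:
  km 4 (Southcross, w=100) → cum 100
  km 20 (Eastvale, w=110) → cum 210  ≥ 139 → median here
  km 37 (Northgate, w=60) → cum 270
  km 39 (Westmoor, w=8) → cum 278
Optimal location: km 20.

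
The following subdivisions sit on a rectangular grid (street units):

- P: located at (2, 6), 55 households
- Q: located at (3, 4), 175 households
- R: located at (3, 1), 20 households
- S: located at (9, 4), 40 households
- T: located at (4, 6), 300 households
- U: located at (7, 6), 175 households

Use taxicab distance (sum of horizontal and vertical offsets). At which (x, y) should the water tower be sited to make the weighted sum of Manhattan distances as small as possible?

(4, 6)

Manhattan distance separates: Σwᵢ(|x−xᵢ|+|y−yᵢ|) = Σwᵢ|x−xᵢ| + Σwᵢ|y−yᵢ|, so x and y are optimised independently as 1-D weighted medians.
Total weight W = 765; half = 382.5.
x-coordinate, sorted with cumulative weight:
  x=2 (P, w=55) cum 55
  x=3 (Q, w=175) cum 230
  x=3 (R, w=20) cum 250
  x=4 (T, w=300) cum 550  ← median
  x=7 (U, w=175) cum 725
  x=9 (S, w=40) cum 765
⇒ x* = 4
y-coordinate, sorted with cumulative weight:
  y=1 (R, w=20) cum 20
  y=4 (Q, w=175) cum 195
  y=4 (S, w=40) cum 235
  y=6 (P, w=55) cum 290
  y=6 (T, w=300) cum 590  ← median
  y=6 (U, w=175) cum 765
⇒ y* = 6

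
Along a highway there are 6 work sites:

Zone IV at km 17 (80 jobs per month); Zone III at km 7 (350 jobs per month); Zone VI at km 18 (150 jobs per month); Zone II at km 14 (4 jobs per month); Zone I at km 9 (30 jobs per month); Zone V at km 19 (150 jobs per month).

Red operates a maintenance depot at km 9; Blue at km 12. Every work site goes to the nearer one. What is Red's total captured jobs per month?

The indifferent point is the midpoint (9+12)/2 = 10.5; work sites left of it (closer to Red at 9) go to Red, those right go to Blue.
  Zone III at 7 (w=350) → Red
  Zone I at 9 (w=30) → Red
  Zone II at 14 (w=4) → Blue
  Zone IV at 17 (w=80) → Blue
  Zone VI at 18 (w=150) → Blue
  Zone V at 19 (w=150) → Blue
Red captures 380; Blue captures 384.

380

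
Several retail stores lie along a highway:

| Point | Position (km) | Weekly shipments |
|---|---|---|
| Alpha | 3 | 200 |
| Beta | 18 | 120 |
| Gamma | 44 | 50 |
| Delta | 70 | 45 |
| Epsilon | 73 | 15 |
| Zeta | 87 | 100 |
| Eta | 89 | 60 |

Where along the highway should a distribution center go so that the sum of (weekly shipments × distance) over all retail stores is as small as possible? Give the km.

x = 18

For a sum of weighted absolute distances on a line, the optimum is the weighted median (not the mean). Total weight W = 590; half-weight = 295.
Sort by position and accumulate weight:
  km 3 (Alpha, w=200) → cum 200
  km 18 (Beta, w=120) → cum 320  ≥ 295 → median here
  km 44 (Gamma, w=50) → cum 370
  km 70 (Delta, w=45) → cum 415
  km 73 (Epsilon, w=15) → cum 430
  km 87 (Zeta, w=100) → cum 530
  km 89 (Eta, w=60) → cum 590
Optimal location: km 18.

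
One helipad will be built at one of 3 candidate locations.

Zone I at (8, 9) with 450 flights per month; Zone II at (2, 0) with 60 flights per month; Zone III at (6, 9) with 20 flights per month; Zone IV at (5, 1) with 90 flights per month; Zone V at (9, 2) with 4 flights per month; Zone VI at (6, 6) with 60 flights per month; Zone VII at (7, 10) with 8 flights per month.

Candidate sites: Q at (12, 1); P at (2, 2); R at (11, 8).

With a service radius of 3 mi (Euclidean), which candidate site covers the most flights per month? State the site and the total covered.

P, covering 60

Coverage radius r = 3 mi; a point is covered iff (Δx)²+(Δy)² ≤ 3² = 9.
  Q (12, 1): covers {none} → 0
  P (2, 2): covers {Zone II} → 60
  R (11, 8): covers {none} → 0
Maximum coverage at P: 60 flights per month.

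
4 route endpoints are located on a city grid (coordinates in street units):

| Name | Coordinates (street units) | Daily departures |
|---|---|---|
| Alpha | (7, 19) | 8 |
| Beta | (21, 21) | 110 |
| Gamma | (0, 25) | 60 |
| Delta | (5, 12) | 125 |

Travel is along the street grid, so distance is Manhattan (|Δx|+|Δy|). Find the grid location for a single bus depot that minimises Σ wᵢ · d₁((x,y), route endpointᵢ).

(5, 21)

Manhattan distance separates: Σwᵢ(|x−xᵢ|+|y−yᵢ|) = Σwᵢ|x−xᵢ| + Σwᵢ|y−yᵢ|, so x and y are optimised independently as 1-D weighted medians.
Total weight W = 303; half = 151.5.
x-coordinate, sorted with cumulative weight:
  x=0 (Gamma, w=60) cum 60
  x=5 (Delta, w=125) cum 185  ← median
  x=7 (Alpha, w=8) cum 193
  x=21 (Beta, w=110) cum 303
⇒ x* = 5
y-coordinate, sorted with cumulative weight:
  y=12 (Delta, w=125) cum 125
  y=19 (Alpha, w=8) cum 133
  y=21 (Beta, w=110) cum 243  ← median
  y=25 (Gamma, w=60) cum 303
⇒ y* = 21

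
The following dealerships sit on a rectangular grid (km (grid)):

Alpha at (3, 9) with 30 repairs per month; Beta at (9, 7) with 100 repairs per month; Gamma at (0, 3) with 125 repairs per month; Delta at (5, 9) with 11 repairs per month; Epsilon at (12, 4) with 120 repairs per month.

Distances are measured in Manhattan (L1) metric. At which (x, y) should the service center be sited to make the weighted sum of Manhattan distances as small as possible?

(9, 4)

Manhattan distance separates: Σwᵢ(|x−xᵢ|+|y−yᵢ|) = Σwᵢ|x−xᵢ| + Σwᵢ|y−yᵢ|, so x and y are optimised independently as 1-D weighted medians.
Total weight W = 386; half = 193.
x-coordinate, sorted with cumulative weight:
  x=0 (Gamma, w=125) cum 125
  x=3 (Alpha, w=30) cum 155
  x=5 (Delta, w=11) cum 166
  x=9 (Beta, w=100) cum 266  ← median
  x=12 (Epsilon, w=120) cum 386
⇒ x* = 9
y-coordinate, sorted with cumulative weight:
  y=3 (Gamma, w=125) cum 125
  y=4 (Epsilon, w=120) cum 245  ← median
  y=7 (Beta, w=100) cum 345
  y=9 (Alpha, w=30) cum 375
  y=9 (Delta, w=11) cum 386
⇒ y* = 4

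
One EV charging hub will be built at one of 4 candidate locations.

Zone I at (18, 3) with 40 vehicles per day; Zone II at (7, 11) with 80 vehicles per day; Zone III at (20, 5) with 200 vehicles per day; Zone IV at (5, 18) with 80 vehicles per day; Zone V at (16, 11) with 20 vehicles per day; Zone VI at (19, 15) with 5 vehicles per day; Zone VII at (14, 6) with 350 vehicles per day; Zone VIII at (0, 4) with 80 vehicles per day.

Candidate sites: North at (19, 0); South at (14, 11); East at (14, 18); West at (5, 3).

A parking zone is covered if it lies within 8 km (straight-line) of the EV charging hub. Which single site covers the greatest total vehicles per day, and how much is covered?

Coverage radius r = 8 km; a point is covered iff (Δx)²+(Δy)² ≤ 8² = 64.
  North (19, 0): covers {Zone I, Zone III, Zone VII} → 590
  South (14, 11): covers {Zone II, Zone V, Zone VI, Zone VII} → 455
  East (14, 18): covers {Zone V, Zone VI} → 25
  West (5, 3): covers {Zone VIII} → 80
Maximum coverage at North: 590 vehicles per day.

North, covering 590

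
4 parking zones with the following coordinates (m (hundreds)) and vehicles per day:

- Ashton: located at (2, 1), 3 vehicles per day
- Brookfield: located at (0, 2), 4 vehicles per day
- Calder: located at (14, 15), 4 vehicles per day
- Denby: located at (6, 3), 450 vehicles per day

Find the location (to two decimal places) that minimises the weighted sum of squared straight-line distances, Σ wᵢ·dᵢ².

(5.99, 3.08)

The minimiser of Σwᵢ‖p−pᵢ‖² is the weighted centroid p* = (Σwᵢpᵢ)/(Σwᵢ).
Σwᵢ = 461.
Σwᵢxᵢ = 3·2 + 4·0 + 4·14 + 450·6 = 2762.
Σwᵢyᵢ = 3·1 + 4·2 + 4·15 + 450·3 = 1421.
x* = 2762/461 = 5.99, y* = 1421/461 = 3.08.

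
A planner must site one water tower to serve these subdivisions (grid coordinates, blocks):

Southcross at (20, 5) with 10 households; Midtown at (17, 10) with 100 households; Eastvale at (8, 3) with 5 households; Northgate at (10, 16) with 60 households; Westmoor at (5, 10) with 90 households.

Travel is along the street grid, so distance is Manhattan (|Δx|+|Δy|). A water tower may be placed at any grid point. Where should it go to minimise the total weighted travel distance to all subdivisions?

(10, 10)

Manhattan distance separates: Σwᵢ(|x−xᵢ|+|y−yᵢ|) = Σwᵢ|x−xᵢ| + Σwᵢ|y−yᵢ|, so x and y are optimised independently as 1-D weighted medians.
Total weight W = 265; half = 132.5.
x-coordinate, sorted with cumulative weight:
  x=5 (Westmoor, w=90) cum 90
  x=8 (Eastvale, w=5) cum 95
  x=10 (Northgate, w=60) cum 155  ← median
  x=17 (Midtown, w=100) cum 255
  x=20 (Southcross, w=10) cum 265
⇒ x* = 10
y-coordinate, sorted with cumulative weight:
  y=3 (Eastvale, w=5) cum 5
  y=5 (Southcross, w=10) cum 15
  y=10 (Midtown, w=100) cum 115
  y=10 (Westmoor, w=90) cum 205  ← median
  y=16 (Northgate, w=60) cum 265
⇒ y* = 10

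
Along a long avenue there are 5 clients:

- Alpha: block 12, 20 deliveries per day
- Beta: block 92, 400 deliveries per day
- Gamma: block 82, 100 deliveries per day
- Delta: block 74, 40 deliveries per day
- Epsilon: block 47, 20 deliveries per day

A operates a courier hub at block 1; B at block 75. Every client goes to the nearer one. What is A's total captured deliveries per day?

The indifferent point is the midpoint (1+75)/2 = 38; clients left of it (closer to A at 1) go to A, those right go to B.
  Alpha at 12 (w=20) → A
  Epsilon at 47 (w=20) → B
  Delta at 74 (w=40) → B
  Gamma at 82 (w=100) → B
  Beta at 92 (w=400) → B
A captures 20; B captures 560.

20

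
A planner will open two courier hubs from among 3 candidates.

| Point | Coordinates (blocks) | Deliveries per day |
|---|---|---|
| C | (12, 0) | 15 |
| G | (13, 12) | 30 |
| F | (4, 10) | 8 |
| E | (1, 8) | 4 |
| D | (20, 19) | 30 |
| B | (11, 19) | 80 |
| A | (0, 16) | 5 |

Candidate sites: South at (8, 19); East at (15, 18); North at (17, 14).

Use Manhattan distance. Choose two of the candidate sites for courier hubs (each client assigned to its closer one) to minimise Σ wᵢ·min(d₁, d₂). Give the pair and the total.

Evaluate every pair (each demand assigned to the nearer of the two):
  {South, North}: total = 1176
  {South, East}: total = 1206
  {East, North}: total = 1354
Best pair: {South, North} with total 1176.

{South, North}, total 1176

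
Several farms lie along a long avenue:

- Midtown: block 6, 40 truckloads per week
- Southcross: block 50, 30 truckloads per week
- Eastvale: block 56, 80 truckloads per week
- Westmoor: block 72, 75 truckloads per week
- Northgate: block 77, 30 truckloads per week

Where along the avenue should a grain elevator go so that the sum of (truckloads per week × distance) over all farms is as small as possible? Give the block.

x = 56

For a sum of weighted absolute distances on a line, the optimum is the weighted median (not the mean). Total weight W = 255; half-weight = 127.5.
Sort by position and accumulate weight:
  block 6 (Midtown, w=40) → cum 40
  block 50 (Southcross, w=30) → cum 70
  block 56 (Eastvale, w=80) → cum 150  ≥ 127.5 → median here
  block 72 (Westmoor, w=75) → cum 225
  block 77 (Northgate, w=30) → cum 255
Optimal location: block 56.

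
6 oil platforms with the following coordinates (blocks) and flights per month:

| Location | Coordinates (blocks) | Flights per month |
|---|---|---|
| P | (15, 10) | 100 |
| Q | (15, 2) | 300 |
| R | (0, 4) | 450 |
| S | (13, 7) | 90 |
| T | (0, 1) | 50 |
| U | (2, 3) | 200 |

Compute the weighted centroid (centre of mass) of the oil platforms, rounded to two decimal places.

(6.36, 3.93)

The minimiser of Σwᵢ‖p−pᵢ‖² is the weighted centroid p* = (Σwᵢpᵢ)/(Σwᵢ).
Σwᵢ = 1190.
Σwᵢxᵢ = 100·15 + 300·15 + 450·0 + 90·13 + 50·0 + 200·2 = 7570.
Σwᵢyᵢ = 100·10 + 300·2 + 450·4 + 90·7 + 50·1 + 200·3 = 4680.
x* = 7570/1190 = 6.36, y* = 4680/1190 = 3.93.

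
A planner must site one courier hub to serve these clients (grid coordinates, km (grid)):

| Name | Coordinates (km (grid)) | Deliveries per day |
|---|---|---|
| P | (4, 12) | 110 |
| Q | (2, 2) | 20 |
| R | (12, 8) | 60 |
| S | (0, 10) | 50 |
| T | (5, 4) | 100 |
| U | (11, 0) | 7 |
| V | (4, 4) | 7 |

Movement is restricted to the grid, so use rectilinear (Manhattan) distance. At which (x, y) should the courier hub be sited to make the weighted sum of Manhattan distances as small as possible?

Manhattan distance separates: Σwᵢ(|x−xᵢ|+|y−yᵢ|) = Σwᵢ|x−xᵢ| + Σwᵢ|y−yᵢ|, so x and y are optimised independently as 1-D weighted medians.
Total weight W = 354; half = 177.
x-coordinate, sorted with cumulative weight:
  x=0 (S, w=50) cum 50
  x=2 (Q, w=20) cum 70
  x=4 (P, w=110) cum 180  ← median
  x=4 (V, w=7) cum 187
  x=5 (T, w=100) cum 287
  x=11 (U, w=7) cum 294
  x=12 (R, w=60) cum 354
⇒ x* = 4
y-coordinate, sorted with cumulative weight:
  y=0 (U, w=7) cum 7
  y=2 (Q, w=20) cum 27
  y=4 (T, w=100) cum 127
  y=4 (V, w=7) cum 134
  y=8 (R, w=60) cum 194  ← median
  y=10 (S, w=50) cum 244
  y=12 (P, w=110) cum 354
⇒ y* = 8

(4, 8)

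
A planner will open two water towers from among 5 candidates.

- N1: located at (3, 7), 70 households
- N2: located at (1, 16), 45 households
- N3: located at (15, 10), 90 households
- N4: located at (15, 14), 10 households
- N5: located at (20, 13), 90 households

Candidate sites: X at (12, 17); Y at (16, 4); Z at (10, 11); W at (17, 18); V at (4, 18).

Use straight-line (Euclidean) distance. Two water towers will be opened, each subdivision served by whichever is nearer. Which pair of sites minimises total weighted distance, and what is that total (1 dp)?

Evaluate every pair (each demand assigned to the nearer of the two):
  {Z, W}: total = 2056.1
  {Z, V}: total = 2161.7
  {W, V}: total = 2247.1
  {X, Z}: total = 2334.0
  {Y, Z}: total = 2431.3
  {X, V}: total = 2468.3
  {Y, V}: total = 2469.8
  {X, W}: total = 2691.4
  {Y, W}: total = 2776.5
  {X, Y}: total = 2825.8
Best pair: {Z, W} with total 2056.1.

{Z, W}, total 2056.1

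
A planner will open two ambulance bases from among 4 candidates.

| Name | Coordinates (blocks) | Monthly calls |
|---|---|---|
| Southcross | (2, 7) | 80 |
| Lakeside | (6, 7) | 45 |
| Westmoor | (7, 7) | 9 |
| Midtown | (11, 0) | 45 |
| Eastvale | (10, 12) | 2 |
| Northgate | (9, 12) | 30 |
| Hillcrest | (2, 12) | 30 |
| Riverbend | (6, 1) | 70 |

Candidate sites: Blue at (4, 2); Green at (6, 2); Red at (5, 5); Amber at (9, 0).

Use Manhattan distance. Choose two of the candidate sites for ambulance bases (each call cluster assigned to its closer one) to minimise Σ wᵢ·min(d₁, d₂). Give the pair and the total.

{Red, Amber}, total 1595

Evaluate every pair (each demand assigned to the nearer of the two):
  {Red, Amber}: total = 1595
  {Green, Red}: total = 1610
  {Blue, Red}: total = 1840
  {Green, Amber}: total = 1965
  {Blue, Amber}: total = 1993
  {Blue, Green}: total = 2002
Best pair: {Red, Amber} with total 1595.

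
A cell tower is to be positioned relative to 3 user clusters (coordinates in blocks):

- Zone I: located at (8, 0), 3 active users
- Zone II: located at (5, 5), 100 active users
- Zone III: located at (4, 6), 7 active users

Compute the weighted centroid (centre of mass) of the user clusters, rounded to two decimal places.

The minimiser of Σwᵢ‖p−pᵢ‖² is the weighted centroid p* = (Σwᵢpᵢ)/(Σwᵢ).
Σwᵢ = 110.
Σwᵢxᵢ = 3·8 + 100·5 + 7·4 = 552.
Σwᵢyᵢ = 3·0 + 100·5 + 7·6 = 542.
x* = 552/110 = 5.02, y* = 542/110 = 4.93.

(5.02, 4.93)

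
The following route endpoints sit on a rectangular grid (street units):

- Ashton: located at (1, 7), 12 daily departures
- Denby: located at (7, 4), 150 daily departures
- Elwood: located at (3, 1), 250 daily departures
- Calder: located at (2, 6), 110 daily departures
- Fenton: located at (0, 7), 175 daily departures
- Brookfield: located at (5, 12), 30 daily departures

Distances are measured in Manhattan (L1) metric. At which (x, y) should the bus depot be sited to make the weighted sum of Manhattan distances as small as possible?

Manhattan distance separates: Σwᵢ(|x−xᵢ|+|y−yᵢ|) = Σwᵢ|x−xᵢ| + Σwᵢ|y−yᵢ|, so x and y are optimised independently as 1-D weighted medians.
Total weight W = 727; half = 363.5.
x-coordinate, sorted with cumulative weight:
  x=0 (Fenton, w=175) cum 175
  x=1 (Ashton, w=12) cum 187
  x=2 (Calder, w=110) cum 297
  x=3 (Elwood, w=250) cum 547  ← median
  x=5 (Brookfield, w=30) cum 577
  x=7 (Denby, w=150) cum 727
⇒ x* = 3
y-coordinate, sorted with cumulative weight:
  y=1 (Elwood, w=250) cum 250
  y=4 (Denby, w=150) cum 400  ← median
  y=6 (Calder, w=110) cum 510
  y=7 (Ashton, w=12) cum 522
  y=7 (Fenton, w=175) cum 697
  y=12 (Brookfield, w=30) cum 727
⇒ y* = 4

(3, 4)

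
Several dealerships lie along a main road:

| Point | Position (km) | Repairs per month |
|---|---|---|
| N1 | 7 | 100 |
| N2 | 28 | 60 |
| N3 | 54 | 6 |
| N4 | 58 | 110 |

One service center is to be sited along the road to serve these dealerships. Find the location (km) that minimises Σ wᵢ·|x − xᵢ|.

For a sum of weighted absolute distances on a line, the optimum is the weighted median (not the mean). Total weight W = 276; half-weight = 138.
Sort by position and accumulate weight:
  km 7 (N1, w=100) → cum 100
  km 28 (N2, w=60) → cum 160  ≥ 138 → median here
  km 54 (N3, w=6) → cum 166
  km 58 (N4, w=110) → cum 276
Optimal location: km 28.

x = 28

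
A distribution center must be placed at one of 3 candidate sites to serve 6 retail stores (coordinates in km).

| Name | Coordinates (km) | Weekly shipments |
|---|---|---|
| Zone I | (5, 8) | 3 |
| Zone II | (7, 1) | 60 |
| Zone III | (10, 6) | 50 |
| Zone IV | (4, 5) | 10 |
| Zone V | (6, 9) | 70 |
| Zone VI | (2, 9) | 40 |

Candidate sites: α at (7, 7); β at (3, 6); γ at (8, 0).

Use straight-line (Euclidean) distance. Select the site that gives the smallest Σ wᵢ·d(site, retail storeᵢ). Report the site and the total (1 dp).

α, total 932.8 km

Total weighted distance at each candidate:
  α (7, 7): total = 932.8
  β (3, 6): total = 1180.3
  γ (8, 0): total = 1568.8
Minimum is at α with total 932.8 km.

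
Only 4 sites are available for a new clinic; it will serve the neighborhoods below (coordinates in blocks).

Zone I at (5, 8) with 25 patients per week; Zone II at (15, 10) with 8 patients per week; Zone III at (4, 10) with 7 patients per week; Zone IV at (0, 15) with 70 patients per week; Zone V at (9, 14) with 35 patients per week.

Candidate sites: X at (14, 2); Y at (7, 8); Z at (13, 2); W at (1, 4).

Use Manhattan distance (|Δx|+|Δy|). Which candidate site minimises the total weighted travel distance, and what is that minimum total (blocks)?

Total weighted distance at each candidate:
  X (14, 2): total = 3058
  Y (7, 8): total = 1425
  Z (13, 2): total = 2929
  W (1, 4): total = 1893
Minimum is at Y with total 1425 blocks.

Y, total 1425 blocks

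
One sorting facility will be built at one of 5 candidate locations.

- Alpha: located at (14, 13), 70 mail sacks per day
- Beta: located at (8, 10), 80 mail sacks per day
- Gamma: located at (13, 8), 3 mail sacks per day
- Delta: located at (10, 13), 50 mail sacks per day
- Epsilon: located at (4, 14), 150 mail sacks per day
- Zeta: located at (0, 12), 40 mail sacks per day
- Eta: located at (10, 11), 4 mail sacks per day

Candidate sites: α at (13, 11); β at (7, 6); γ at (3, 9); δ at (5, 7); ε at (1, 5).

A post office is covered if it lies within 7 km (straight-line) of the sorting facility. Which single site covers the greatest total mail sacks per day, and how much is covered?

Coverage radius r = 7 km; a point is covered iff (Δx)²+(Δy)² ≤ 7² = 49.
  α (13, 11): covers {Alpha, Beta, Gamma, Delta, Eta} → 207
  β (7, 6): covers {Beta, Gamma, Eta} → 87
  γ (3, 9): covers {Beta, Epsilon, Zeta} → 270
  δ (5, 7): covers {Beta, Eta} → 84
  ε (1, 5): covers {none} → 0
Maximum coverage at γ: 270 mail sacks per day.

γ, covering 270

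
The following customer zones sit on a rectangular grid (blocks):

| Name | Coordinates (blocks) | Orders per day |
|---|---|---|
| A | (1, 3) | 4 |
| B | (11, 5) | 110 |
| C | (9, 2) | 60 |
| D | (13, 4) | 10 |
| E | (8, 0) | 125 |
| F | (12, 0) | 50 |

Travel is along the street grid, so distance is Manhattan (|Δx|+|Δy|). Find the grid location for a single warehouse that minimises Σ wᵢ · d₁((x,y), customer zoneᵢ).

Manhattan distance separates: Σwᵢ(|x−xᵢ|+|y−yᵢ|) = Σwᵢ|x−xᵢ| + Σwᵢ|y−yᵢ|, so x and y are optimised independently as 1-D weighted medians.
Total weight W = 359; half = 179.5.
x-coordinate, sorted with cumulative weight:
  x=1 (A, w=4) cum 4
  x=8 (E, w=125) cum 129
  x=9 (C, w=60) cum 189  ← median
  x=11 (B, w=110) cum 299
  x=12 (F, w=50) cum 349
  x=13 (D, w=10) cum 359
⇒ x* = 9
y-coordinate, sorted with cumulative weight:
  y=0 (E, w=125) cum 125
  y=0 (F, w=50) cum 175
  y=2 (C, w=60) cum 235  ← median
  y=3 (A, w=4) cum 239
  y=4 (D, w=10) cum 249
  y=5 (B, w=110) cum 359
⇒ y* = 2

(9, 2)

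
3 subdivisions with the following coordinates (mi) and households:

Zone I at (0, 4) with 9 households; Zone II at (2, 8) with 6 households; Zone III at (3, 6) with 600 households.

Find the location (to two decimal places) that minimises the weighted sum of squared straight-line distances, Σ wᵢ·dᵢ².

(2.95, 5.99)

The minimiser of Σwᵢ‖p−pᵢ‖² is the weighted centroid p* = (Σwᵢpᵢ)/(Σwᵢ).
Σwᵢ = 615.
Σwᵢxᵢ = 9·0 + 6·2 + 600·3 = 1812.
Σwᵢyᵢ = 9·4 + 6·8 + 600·6 = 3684.
x* = 1812/615 = 2.95, y* = 3684/615 = 5.99.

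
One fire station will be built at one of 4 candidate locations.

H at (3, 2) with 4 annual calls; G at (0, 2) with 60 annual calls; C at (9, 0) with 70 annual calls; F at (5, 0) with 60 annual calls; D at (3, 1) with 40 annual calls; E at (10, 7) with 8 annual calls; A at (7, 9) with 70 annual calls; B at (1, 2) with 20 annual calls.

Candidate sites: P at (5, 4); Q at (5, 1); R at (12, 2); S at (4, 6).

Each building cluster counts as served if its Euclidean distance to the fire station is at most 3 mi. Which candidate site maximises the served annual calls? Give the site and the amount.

Coverage radius r = 3 mi; a point is covered iff (Δx)²+(Δy)² ≤ 3² = 9.
  P (5, 4): covers {H} → 4
  Q (5, 1): covers {H, F, D} → 104
  R (12, 2): covers {none} → 0
  S (4, 6): covers {none} → 0
Maximum coverage at Q: 104 annual calls.

Q, covering 104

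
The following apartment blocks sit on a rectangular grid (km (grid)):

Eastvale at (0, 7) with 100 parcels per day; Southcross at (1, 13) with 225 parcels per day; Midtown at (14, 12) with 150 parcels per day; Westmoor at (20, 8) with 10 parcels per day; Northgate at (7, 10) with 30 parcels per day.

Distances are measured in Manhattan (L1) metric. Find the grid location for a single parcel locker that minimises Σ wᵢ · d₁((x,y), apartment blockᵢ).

(1, 12)

Manhattan distance separates: Σwᵢ(|x−xᵢ|+|y−yᵢ|) = Σwᵢ|x−xᵢ| + Σwᵢ|y−yᵢ|, so x and y are optimised independently as 1-D weighted medians.
Total weight W = 515; half = 257.5.
x-coordinate, sorted with cumulative weight:
  x=0 (Eastvale, w=100) cum 100
  x=1 (Southcross, w=225) cum 325  ← median
  x=7 (Northgate, w=30) cum 355
  x=14 (Midtown, w=150) cum 505
  x=20 (Westmoor, w=10) cum 515
⇒ x* = 1
y-coordinate, sorted with cumulative weight:
  y=7 (Eastvale, w=100) cum 100
  y=8 (Westmoor, w=10) cum 110
  y=10 (Northgate, w=30) cum 140
  y=12 (Midtown, w=150) cum 290  ← median
  y=13 (Southcross, w=225) cum 515
⇒ y* = 12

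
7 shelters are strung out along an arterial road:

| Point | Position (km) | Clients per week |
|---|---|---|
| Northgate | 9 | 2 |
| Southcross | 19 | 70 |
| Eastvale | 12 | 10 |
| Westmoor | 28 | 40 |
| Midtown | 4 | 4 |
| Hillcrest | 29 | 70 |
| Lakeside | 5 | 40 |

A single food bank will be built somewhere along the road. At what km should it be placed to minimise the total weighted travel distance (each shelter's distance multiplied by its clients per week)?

For a sum of weighted absolute distances on a line, the optimum is the weighted median (not the mean). Total weight W = 236; half-weight = 118.
Sort by position and accumulate weight:
  km 4 (Midtown, w=4) → cum 4
  km 5 (Lakeside, w=40) → cum 44
  km 9 (Northgate, w=2) → cum 46
  km 12 (Eastvale, w=10) → cum 56
  km 19 (Southcross, w=70) → cum 126  ≥ 118 → median here
  km 28 (Westmoor, w=40) → cum 166
  km 29 (Hillcrest, w=70) → cum 236
Optimal location: km 19.

x = 19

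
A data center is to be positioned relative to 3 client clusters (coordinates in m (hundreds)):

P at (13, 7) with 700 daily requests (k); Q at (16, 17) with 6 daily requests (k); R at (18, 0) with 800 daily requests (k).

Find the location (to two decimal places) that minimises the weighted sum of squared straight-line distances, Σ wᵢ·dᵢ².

(15.67, 3.32)

The minimiser of Σwᵢ‖p−pᵢ‖² is the weighted centroid p* = (Σwᵢpᵢ)/(Σwᵢ).
Σwᵢ = 1506.
Σwᵢxᵢ = 700·13 + 6·16 + 800·18 = 23596.
Σwᵢyᵢ = 700·7 + 6·17 + 800·0 = 5002.
x* = 23596/1506 = 15.67, y* = 5002/1506 = 3.32.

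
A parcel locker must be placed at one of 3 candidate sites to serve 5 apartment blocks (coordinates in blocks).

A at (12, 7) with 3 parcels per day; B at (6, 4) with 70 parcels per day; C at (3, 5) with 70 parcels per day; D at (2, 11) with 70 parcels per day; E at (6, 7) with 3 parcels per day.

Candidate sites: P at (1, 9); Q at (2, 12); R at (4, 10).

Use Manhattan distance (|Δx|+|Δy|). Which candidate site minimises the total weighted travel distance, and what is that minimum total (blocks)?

Total weighted distance at each candidate:
  P (1, 9): total = 1390
  Q (2, 12): total = 1542
  R (4, 10): total = 1238
Minimum is at R with total 1238 blocks.

R, total 1238 blocks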